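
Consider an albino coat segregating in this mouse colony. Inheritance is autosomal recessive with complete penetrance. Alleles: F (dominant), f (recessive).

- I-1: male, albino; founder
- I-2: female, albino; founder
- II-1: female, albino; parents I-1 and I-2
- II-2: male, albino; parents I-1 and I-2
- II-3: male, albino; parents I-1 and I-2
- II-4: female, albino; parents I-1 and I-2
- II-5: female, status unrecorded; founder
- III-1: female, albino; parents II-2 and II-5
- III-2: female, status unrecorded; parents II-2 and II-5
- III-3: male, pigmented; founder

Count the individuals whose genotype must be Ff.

No individual's genotype is forced to Ff by the pedigree, so the count is 0.

0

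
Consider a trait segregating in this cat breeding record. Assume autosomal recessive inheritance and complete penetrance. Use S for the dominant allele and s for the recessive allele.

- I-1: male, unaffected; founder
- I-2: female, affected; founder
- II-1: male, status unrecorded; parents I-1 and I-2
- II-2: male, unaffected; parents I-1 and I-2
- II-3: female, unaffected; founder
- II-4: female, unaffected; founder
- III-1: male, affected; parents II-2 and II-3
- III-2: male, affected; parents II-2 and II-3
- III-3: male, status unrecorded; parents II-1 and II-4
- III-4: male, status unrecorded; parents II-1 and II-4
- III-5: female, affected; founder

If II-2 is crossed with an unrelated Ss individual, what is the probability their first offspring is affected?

1/4

II-2 is unaffected so carries S and received s from I-2 (ss), so II-2 is Ss.
The cross gives 1/4 SS : 1/2 Ss : 1/4 ss, so P(offspring is affected) = 1/4.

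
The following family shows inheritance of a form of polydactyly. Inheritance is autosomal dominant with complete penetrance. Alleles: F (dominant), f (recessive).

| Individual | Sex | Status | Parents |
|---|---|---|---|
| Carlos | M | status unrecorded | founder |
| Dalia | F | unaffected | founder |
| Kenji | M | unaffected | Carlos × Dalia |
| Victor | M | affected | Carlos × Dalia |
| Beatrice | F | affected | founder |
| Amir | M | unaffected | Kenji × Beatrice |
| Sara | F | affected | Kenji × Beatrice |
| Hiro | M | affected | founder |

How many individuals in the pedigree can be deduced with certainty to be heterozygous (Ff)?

4

Obligate heterozygotes: Carlos passed F to Victor (Ff, whose f came from Dalia) and passed f to Kenji (ff), so Carlos is Ff; Victor is affected so carries F and received f from Dalia (ff), so Victor is Ff; Beatrice is affected so carries F and passed f to Amir (ff), so Beatrice is Ff; Sara is affected so carries F and received f from Kenji (ff), so Sara is Ff.
Every other individual is either homozygous by phenotype or has at least one consistent homozygous assignment, so the count is 4.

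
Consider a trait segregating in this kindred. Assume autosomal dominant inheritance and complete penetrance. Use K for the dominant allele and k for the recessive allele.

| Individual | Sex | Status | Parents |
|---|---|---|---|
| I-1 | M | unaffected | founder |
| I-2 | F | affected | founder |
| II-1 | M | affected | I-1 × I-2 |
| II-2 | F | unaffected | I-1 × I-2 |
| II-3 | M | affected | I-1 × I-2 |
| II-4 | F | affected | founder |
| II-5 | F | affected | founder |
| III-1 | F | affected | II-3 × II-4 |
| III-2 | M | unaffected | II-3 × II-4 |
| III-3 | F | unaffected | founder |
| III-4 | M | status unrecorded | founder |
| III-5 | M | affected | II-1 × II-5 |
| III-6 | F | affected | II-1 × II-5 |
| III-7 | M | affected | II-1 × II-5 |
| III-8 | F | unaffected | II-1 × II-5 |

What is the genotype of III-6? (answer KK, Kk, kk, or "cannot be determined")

cannot be determined

III-6's phenotype allows KK or Kk, and no parent or child forces a single allele at both positions; consistent genotype assignments exist with III-6 as KK or Kk.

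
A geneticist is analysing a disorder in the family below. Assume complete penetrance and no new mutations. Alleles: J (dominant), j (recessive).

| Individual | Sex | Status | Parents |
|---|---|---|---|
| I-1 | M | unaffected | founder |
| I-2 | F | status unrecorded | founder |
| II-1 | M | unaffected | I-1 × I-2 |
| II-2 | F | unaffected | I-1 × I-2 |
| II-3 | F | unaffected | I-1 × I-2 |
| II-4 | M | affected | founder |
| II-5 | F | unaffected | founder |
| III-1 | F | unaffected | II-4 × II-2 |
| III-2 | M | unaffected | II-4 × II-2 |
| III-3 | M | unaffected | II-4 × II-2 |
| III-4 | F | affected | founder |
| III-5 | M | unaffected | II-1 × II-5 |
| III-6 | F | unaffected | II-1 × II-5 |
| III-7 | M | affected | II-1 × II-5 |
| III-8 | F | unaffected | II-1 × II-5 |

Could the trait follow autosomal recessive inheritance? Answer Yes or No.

Yes

A consistent assignment under autosomal recessive exists: I-1 JJ, I-2 Jj, II-1 Jj, II-2 JJ, II-3 JJ, II-4 jj, II-5 Jj, III-1 Jj, III-2 Jj, III-3 Jj, III-4 jj, III-5 JJ, III-6 JJ, III-7 jj, III-8 JJ.
In this assignment every recorded phenotype matches its genotype and every non-founder's genotype is obtainable from its parents' genotypes, so the pedigree is consistent.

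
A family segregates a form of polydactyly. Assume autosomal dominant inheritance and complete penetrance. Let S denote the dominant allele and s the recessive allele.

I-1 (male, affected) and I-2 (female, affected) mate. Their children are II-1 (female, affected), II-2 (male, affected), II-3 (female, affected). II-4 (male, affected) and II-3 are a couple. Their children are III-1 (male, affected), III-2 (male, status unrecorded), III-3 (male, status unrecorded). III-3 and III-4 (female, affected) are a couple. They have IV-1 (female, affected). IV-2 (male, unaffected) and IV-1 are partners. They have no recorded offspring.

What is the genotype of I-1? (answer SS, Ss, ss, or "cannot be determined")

I-1's phenotype allows SS or Ss, and no parent or child forces a single allele at both positions; consistent genotype assignments exist with I-1 as SS or Ss.

cannot be determined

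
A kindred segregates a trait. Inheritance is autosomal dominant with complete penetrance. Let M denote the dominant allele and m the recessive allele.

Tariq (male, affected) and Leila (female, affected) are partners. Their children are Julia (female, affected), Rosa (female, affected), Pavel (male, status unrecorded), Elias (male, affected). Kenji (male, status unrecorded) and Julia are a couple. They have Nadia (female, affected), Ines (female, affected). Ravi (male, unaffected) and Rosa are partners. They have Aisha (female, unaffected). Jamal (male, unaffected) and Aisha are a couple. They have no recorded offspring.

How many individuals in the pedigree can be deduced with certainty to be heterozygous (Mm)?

Obligate heterozygotes: Rosa is affected so carries M and passed m to Aisha (mm), so Rosa is Mm.
Every other individual is either homozygous by phenotype or has at least one consistent homozygous assignment, so the count is 1.

1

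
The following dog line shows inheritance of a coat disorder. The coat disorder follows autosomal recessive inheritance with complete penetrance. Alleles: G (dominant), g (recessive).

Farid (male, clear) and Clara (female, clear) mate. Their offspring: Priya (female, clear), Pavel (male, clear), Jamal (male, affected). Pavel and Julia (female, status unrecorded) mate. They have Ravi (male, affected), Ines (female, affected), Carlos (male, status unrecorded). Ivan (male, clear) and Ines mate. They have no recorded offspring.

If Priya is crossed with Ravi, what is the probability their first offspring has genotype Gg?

2/3

Farid is clear so carries G and passed g to Jamal (gg), so Farid is Gg.
Clara is clear so carries G and passed g to Jamal (gg), so Clara is Gg.
Priya is a clear offspring of Farid (Gg) × Clara (Gg), whose cross gives 1/4 GG : 1/2 Gg : 1/4 gg; conditioning on being clear, Priya is GG with probability 1/3, Gg with probability 2/3.
Ravi is affected, so Ravi is gg.
Summing over parental genotype combinations, P(offspring has genotype Gg) = 1/3·1 + 2/3·1/2 = 2/3.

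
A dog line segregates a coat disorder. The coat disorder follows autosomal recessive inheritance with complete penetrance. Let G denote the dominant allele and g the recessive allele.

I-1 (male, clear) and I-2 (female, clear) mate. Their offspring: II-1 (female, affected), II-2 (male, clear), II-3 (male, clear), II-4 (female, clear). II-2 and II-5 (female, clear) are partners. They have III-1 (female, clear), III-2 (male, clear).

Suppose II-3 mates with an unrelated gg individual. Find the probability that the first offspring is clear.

I-1 is clear so carries G and passed g to II-1 (gg), so I-1 is Gg.
I-2 is clear so carries G and passed g to II-1 (gg), so I-2 is Gg.
II-3 is a clear offspring of I-1 (Gg) × I-2 (Gg), whose cross gives 1/4 GG : 1/2 Gg : 1/4 gg; conditioning on being clear, II-3 is GG with probability 1/3, Gg with probability 2/3.
Summing over parental genotype combinations, P(offspring is clear) = 1/3·1 + 2/3·1/2 = 2/3.

2/3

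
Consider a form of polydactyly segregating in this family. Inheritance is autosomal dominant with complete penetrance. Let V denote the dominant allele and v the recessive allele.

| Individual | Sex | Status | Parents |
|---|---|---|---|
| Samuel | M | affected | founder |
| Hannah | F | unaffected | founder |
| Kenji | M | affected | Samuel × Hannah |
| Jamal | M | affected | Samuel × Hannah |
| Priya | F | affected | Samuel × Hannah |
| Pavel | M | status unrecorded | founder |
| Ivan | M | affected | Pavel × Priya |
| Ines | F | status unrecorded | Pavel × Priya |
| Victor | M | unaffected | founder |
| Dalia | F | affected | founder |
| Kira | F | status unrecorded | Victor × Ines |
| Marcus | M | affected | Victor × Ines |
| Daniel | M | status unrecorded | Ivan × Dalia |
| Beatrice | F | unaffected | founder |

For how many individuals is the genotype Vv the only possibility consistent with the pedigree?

Obligate heterozygotes: Kenji is affected so carries V and received v from Hannah (vv), so Kenji is Vv; Jamal is affected so carries V and received v from Hannah (vv), so Jamal is Vv; Priya is affected so carries V and received v from Hannah (vv), so Priya is Vv; Marcus is affected so carries V and received v from Victor (vv), so Marcus is Vv.
Every other individual is either homozygous by phenotype or has at least one consistent homozygous assignment, so the count is 4.

4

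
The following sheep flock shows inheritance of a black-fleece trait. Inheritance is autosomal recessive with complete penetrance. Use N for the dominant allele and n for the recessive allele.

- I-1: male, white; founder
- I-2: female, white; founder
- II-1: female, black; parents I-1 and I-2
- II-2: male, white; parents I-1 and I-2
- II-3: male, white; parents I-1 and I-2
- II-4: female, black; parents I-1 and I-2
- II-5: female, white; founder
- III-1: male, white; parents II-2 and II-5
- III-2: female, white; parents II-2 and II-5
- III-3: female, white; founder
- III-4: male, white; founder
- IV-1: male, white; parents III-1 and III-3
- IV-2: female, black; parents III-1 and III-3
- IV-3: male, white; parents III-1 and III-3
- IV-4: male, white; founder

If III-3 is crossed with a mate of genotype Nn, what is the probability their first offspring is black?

III-3 is white so carries N and passed n to IV-2 (nn), so III-3 is Nn.
The cross gives 1/4 NN : 1/2 Nn : 1/4 nn, so P(offspring is black) = 1/4.

1/4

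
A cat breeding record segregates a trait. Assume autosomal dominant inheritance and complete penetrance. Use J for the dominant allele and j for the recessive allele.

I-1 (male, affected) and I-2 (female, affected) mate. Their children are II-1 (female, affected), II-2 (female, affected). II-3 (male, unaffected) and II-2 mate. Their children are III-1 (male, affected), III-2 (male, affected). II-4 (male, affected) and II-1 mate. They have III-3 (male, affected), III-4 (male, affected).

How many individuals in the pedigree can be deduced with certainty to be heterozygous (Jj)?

Obligate heterozygotes: III-1 is affected so carries J and received j from II-3 (jj), so III-1 is Jj; III-2 is affected so carries J and received j from II-3 (jj), so III-2 is Jj.
Every other individual is either homozygous by phenotype or has at least one consistent homozygous assignment, so the count is 2.

2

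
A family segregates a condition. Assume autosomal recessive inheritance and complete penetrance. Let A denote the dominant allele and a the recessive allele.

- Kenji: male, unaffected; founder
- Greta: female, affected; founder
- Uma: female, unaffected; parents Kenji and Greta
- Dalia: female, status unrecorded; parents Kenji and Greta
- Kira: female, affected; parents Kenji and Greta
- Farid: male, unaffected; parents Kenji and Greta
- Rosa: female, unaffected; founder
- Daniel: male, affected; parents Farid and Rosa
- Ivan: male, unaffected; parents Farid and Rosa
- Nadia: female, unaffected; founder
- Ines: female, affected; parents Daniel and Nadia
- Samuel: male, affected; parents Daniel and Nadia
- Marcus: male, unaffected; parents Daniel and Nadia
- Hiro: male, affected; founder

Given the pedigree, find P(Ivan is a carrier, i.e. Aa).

2/3

Farid is unaffected so carries A and received a from Greta (aa), so Farid is Aa.
Rosa is unaffected so carries A and passed a to Daniel (aa), so Rosa is Aa.
Their cross gives offspring ratios 1/4 AA : 1/2 Aa : 1/4 aa. Conditioning on Ivan being unaffected, P(Aa) = 1/2 / 3/4 = 2/3.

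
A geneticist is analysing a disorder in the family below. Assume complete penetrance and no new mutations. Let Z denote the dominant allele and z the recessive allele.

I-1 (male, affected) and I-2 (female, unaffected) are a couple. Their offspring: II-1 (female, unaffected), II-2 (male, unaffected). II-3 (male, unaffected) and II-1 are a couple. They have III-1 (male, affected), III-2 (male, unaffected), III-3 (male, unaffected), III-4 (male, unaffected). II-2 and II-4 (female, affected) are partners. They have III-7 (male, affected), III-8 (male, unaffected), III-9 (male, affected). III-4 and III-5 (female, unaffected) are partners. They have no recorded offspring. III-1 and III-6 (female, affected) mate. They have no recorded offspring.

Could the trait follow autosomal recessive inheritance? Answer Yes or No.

Yes

A consistent assignment under autosomal recessive exists: I-1 zz, I-2 ZZ, II-1 Zz, II-2 Zz, II-3 Zz, II-4 zz, III-1 zz, III-2 ZZ, III-3 ZZ, III-4 ZZ, III-5 ZZ, III-6 zz, III-7 zz, III-8 Zz, III-9 zz.
In this assignment every recorded phenotype matches its genotype and every non-founder's genotype is obtainable from its parents' genotypes, so the pedigree is consistent.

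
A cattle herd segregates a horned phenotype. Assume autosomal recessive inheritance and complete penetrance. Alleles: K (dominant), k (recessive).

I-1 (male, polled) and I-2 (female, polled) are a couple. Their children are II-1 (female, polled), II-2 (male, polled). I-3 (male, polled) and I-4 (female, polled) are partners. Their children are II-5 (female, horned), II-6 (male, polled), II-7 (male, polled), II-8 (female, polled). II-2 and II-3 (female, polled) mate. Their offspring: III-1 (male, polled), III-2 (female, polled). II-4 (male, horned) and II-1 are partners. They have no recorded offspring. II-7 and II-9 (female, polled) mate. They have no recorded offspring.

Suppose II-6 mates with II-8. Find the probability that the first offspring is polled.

8/9

I-3 is polled so carries K and passed k to II-5 (kk), so I-3 is Kk.
I-4 is polled so carries K and passed k to II-5 (kk), so I-4 is Kk.
II-6 is a polled offspring of I-3 (Kk) × I-4 (Kk), whose cross gives 1/4 KK : 1/2 Kk : 1/4 kk; conditioning on being polled, II-6 is KK with probability 1/3, Kk with probability 2/3.
II-8 is a polled offspring of I-3 (Kk) × I-4 (Kk), whose cross gives 1/4 KK : 1/2 Kk : 1/4 kk; conditioning on being polled, II-8 is KK with probability 1/3, Kk with probability 2/3.
Summing over parental genotype combinations, P(offspring is polled) = 1/9·1 + 2/9·1 + 2/9·1 + 4/9·3/4 = 8/9.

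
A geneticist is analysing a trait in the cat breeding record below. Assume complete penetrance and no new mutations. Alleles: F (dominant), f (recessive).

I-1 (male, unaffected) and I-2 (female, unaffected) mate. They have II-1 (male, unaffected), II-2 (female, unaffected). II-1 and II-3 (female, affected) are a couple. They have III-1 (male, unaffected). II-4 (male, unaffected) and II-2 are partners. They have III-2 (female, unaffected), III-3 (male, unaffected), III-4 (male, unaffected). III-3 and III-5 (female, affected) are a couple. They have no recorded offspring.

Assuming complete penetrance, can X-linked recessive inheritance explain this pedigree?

No

Under X-linked recessive, III-1 (unaffected, male) cannot arise from II-1 (unaffected) × II-3 (affected).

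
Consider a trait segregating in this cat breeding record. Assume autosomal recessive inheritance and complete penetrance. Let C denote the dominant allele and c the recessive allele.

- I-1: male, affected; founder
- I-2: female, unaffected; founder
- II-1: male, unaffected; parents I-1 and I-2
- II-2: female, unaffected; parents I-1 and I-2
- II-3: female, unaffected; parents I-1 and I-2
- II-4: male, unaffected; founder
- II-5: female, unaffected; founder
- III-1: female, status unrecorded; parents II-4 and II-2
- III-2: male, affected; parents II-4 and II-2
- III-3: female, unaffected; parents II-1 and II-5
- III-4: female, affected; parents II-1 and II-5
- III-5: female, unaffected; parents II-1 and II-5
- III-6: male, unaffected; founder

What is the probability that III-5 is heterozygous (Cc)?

2/3

II-1 is unaffected so carries C and received c from I-1 (cc), so II-1 is Cc.
II-5 is unaffected so carries C and passed c to III-4 (cc), so II-5 is Cc.
Their cross gives offspring ratios 1/4 CC : 1/2 Cc : 1/4 cc. Conditioning on III-5 being unaffected, P(Cc) = 1/2 / 3/4 = 2/3.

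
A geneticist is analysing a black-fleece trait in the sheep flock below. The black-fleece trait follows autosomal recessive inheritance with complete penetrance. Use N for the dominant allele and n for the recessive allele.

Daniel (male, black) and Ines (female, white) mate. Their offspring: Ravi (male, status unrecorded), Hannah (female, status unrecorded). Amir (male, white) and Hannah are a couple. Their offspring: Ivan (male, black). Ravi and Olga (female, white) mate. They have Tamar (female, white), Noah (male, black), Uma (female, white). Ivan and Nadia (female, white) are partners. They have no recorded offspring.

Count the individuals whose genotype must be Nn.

2

Obligate heterozygotes: Amir is white so carries N and passed n to Ivan (nn), so Amir is Nn; Olga is white so carries N and passed n to Noah (nn), so Olga is Nn.
Every other individual is either homozygous by phenotype or has at least one consistent homozygous assignment, so the count is 2.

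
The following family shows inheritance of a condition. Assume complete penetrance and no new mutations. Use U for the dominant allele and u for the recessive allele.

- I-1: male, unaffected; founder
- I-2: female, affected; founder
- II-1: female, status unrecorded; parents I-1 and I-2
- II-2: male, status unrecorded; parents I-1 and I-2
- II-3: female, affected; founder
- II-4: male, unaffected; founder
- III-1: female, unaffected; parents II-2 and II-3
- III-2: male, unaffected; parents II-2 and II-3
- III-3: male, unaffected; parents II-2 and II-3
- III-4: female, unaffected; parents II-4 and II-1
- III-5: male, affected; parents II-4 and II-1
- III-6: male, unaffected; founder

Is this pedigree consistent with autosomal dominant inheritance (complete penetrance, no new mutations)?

Yes

A consistent assignment under autosomal dominant exists: I-1 uu, I-2 UU, II-1 Uu, II-2 Uu, II-3 Uu, II-4 uu, III-1 uu, III-2 uu, III-3 uu, III-4 uu, III-5 Uu, III-6 uu.
In this assignment every recorded phenotype matches its genotype and every non-founder's genotype is obtainable from its parents' genotypes, so the pedigree is consistent.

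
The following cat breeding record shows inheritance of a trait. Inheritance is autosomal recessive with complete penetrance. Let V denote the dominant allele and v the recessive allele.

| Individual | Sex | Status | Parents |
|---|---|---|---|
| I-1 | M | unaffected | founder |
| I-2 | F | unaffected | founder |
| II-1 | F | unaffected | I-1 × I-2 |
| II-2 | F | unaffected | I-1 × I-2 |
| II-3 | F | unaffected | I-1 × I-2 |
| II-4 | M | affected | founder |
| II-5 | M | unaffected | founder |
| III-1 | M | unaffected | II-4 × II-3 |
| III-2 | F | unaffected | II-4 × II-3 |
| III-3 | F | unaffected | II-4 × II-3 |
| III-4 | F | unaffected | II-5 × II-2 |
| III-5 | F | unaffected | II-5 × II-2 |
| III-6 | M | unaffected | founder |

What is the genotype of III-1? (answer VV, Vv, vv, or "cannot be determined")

From phenotype alone, III-1 is VV or Vv.
III-1 is unaffected so carries V and received v from II-4 (vv), so III-1 is Vv.

Vv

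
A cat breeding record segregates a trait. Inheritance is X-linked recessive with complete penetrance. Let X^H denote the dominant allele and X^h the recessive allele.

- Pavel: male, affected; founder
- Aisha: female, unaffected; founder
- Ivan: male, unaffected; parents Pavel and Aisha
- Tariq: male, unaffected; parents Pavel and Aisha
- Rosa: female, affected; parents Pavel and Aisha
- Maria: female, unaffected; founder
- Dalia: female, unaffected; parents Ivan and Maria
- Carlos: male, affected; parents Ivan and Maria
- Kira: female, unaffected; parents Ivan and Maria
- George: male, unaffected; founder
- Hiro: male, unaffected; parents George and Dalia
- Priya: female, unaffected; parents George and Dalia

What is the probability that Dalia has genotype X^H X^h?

1/3

Ivan is unaffected, so Ivan is X^H Y.
Maria is unaffected so carries H and passed h to Carlos (X^h Y), so Maria is X^H X^h.
Their cross gives offspring ratios 1/2 X^H X^H : 1/2 X^H X^h. Conditioning on Dalia being unaffected, P(X^H X^h) = 1/2 / 1 = 1/2 before taking Dalia's own offspring into account.
George is unaffected, so George is X^H Y.
Now use Dalia's offspring. Probability of each recorded status — unaffected son Hiro: 1/2 if Dalia is X^H X^h, 1 if X^H X^H. (Priya: equally likely either way, so uninformative.)
Bayes: P(X^H X^h) = 1/2·1/2 / (1/2·1/2 + 1/2·1) = 1/3.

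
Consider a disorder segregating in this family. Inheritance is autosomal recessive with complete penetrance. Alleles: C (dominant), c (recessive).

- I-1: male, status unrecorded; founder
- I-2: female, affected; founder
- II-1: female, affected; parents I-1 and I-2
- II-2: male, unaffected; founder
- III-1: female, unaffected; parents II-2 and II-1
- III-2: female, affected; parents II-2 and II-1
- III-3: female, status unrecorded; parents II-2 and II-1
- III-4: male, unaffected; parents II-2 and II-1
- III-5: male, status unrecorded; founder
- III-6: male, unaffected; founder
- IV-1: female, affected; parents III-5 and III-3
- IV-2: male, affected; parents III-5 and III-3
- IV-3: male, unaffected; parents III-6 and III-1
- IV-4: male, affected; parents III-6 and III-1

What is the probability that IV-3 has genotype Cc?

III-6 is unaffected so carries C and passed c to IV-4 (cc), so III-6 is Cc.
III-1 is unaffected so carries C and received c from II-1 (cc), so III-1 is Cc.
Their cross gives offspring ratios 1/4 CC : 1/2 Cc : 1/4 cc. Conditioning on IV-3 being unaffected, P(Cc) = 1/2 / 3/4 = 2/3.

2/3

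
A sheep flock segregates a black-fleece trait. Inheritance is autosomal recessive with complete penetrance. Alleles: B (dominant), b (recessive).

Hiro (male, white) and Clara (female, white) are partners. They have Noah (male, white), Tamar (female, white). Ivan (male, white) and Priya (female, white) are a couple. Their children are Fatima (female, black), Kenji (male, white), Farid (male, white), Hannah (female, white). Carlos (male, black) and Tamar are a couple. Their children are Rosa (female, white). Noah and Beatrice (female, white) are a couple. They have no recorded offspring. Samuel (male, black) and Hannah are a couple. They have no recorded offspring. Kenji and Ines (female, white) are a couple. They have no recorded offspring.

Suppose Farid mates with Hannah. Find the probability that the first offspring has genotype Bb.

4/9

Ivan is white so carries B and passed b to Fatima (bb), so Ivan is Bb.
Priya is white so carries B and passed b to Fatima (bb), so Priya is Bb.
Farid is a white offspring of Ivan (Bb) × Priya (Bb), whose cross gives 1/4 BB : 1/2 Bb : 1/4 bb; conditioning on being white, Farid is BB with probability 1/3, Bb with probability 2/3.
Hannah is a white offspring of Ivan (Bb) × Priya (Bb), whose cross gives 1/4 BB : 1/2 Bb : 1/4 bb; conditioning on being white, Hannah is BB with probability 1/3, Bb with probability 2/3.
Summing over parental genotype combinations, P(offspring has genotype Bb) = 2/9·1/2 + 2/9·1/2 + 4/9·1/2 = 4/9.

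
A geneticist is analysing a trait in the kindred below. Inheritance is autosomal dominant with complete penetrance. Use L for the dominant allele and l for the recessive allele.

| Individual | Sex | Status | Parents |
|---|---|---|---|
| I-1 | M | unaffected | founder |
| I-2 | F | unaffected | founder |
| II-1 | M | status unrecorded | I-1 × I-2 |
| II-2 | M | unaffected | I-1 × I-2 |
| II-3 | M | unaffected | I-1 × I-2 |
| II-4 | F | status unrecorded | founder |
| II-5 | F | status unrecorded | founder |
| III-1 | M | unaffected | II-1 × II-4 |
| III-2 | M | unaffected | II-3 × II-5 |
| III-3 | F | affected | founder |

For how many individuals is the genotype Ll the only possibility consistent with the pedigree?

0

No individual's genotype is forced to Ll by the pedigree, so the count is 0.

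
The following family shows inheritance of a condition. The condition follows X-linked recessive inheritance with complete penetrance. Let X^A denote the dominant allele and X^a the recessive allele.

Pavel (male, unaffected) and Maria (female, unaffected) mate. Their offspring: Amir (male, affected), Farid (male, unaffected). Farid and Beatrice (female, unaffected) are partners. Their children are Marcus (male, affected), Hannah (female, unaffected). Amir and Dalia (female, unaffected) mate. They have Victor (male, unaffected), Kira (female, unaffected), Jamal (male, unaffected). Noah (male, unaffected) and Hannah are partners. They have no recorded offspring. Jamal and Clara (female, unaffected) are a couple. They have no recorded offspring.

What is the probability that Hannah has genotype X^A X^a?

Farid is unaffected, so Farid is X^A Y.
Beatrice is unaffected so carries A and passed a to Marcus (X^a Y), so Beatrice is X^A X^a.
Their cross gives offspring ratios 1/2 X^A X^A : 1/2 X^A X^a. Conditioning on Hannah being unaffected, P(X^A X^a) = 1/2 / 1 = 1/2.

1/2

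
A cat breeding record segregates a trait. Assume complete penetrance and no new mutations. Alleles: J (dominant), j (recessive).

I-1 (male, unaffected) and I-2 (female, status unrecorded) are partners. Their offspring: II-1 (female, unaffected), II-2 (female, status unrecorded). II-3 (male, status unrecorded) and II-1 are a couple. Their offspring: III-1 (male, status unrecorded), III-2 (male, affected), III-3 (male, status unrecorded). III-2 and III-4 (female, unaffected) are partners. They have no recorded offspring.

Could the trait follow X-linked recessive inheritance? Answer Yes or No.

Yes

A consistent assignment under X-linked recessive exists: I-1 X^J Y, I-2 X^J X^j, II-1 X^J X^j, II-2 X^J X^J, II-3 X^J Y, III-1 X^J Y, III-2 X^j Y, III-3 X^J Y, III-4 X^J X^J.
In this assignment every recorded phenotype matches its genotype and every non-founder's genotype is obtainable from its parents' genotypes, so the pedigree is consistent.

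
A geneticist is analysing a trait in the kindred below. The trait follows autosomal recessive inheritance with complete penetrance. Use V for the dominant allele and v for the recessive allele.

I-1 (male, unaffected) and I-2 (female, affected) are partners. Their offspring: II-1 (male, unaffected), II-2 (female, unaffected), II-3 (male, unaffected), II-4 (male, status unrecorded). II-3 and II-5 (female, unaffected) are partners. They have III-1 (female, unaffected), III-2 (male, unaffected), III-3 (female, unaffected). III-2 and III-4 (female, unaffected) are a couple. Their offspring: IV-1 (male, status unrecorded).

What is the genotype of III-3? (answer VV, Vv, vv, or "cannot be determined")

III-3's phenotype allows VV or Vv, and no parent or child forces a single allele at both positions; consistent genotype assignments exist with III-3 as VV or Vv.

cannot be determined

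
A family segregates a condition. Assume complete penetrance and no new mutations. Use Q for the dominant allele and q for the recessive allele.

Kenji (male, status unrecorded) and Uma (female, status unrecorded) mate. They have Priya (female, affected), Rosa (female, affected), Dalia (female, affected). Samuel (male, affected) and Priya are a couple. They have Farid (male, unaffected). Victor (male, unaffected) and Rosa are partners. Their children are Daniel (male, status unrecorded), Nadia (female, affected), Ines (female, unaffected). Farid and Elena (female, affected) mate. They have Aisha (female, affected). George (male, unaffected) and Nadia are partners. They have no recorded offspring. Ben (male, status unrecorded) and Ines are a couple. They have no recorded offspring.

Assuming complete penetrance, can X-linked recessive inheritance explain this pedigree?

Under X-linked recessive, Farid (unaffected, male) cannot arise from Samuel (affected) × Priya (affected).

No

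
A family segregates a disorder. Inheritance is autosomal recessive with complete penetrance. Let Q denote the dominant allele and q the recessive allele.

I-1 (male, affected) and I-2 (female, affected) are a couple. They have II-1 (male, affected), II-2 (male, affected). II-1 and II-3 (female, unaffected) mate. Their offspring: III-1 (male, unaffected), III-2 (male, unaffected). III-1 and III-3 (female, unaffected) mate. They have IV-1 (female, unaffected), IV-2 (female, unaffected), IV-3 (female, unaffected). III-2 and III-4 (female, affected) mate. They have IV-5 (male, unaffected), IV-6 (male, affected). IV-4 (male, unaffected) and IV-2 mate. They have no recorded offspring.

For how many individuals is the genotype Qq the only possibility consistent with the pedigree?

Obligate heterozygotes: III-1 is unaffected so carries Q and received q from II-1 (qq), so III-1 is Qq; III-2 is unaffected so carries Q and received q from II-1 (qq), so III-2 is Qq; IV-5 is unaffected so carries Q and received q from III-4 (qq), so IV-5 is Qq.
Every other individual is either homozygous by phenotype or has at least one consistent homozygous assignment, so the count is 3.

3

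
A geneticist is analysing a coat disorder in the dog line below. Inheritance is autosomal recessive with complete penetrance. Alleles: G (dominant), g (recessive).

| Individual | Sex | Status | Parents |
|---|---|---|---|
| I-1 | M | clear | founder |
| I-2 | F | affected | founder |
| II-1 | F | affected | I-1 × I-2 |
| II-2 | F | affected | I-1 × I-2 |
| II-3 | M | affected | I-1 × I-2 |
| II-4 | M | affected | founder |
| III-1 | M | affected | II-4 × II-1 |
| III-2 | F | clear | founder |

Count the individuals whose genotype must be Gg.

Obligate heterozygotes: I-1 is clear so carries G and passed g to II-1 (gg), so I-1 is Gg.
Every other individual is either homozygous by phenotype or has at least one consistent homozygous assignment, so the count is 1.

1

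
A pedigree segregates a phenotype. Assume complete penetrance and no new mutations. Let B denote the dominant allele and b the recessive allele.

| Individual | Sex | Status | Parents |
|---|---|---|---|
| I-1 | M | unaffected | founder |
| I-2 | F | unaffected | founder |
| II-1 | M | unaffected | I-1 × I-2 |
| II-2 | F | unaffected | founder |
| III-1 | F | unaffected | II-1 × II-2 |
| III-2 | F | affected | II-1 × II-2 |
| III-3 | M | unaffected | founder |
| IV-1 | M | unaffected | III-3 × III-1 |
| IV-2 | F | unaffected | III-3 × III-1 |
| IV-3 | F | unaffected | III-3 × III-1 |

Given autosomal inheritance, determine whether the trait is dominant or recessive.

II-1 and II-2 are both unaffected yet have an affected child III-2. Under dominance, an affected child requires at least one affected parent, so the trait cannot be dominant.

recessive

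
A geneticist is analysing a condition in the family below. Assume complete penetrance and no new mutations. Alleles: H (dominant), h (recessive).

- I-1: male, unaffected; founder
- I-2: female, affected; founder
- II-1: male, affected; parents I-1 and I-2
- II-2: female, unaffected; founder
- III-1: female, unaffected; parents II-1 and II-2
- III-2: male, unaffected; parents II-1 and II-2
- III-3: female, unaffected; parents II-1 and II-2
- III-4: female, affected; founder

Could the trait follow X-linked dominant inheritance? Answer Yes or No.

Under X-linked dominant, III-1 (unaffected, female) cannot arise from II-1 (affected) × II-2 (unaffected).

No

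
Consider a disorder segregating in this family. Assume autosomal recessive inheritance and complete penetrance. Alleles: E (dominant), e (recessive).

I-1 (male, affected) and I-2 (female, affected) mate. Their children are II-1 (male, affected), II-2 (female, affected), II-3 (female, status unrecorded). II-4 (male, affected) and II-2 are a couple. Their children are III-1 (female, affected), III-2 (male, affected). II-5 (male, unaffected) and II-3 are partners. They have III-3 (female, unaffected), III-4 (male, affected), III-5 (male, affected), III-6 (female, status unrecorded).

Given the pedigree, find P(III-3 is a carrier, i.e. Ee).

1

III-3 is unaffected so carries E and received e from II-3 (ee), so III-3 is Ee, giving P(Ee) = 1.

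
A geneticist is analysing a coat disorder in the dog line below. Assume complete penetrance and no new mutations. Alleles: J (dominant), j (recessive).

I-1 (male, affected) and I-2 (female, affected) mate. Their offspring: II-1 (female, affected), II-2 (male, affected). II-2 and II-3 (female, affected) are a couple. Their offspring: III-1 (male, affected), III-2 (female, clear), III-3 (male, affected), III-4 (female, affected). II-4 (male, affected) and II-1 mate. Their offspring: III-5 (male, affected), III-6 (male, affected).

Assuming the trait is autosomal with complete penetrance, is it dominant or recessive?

II-2 and II-3 are both affected yet have a clear child III-2. Under a recessive model two affected parents are homozygous and every child would be affected, so the trait cannot be recessive.

dominant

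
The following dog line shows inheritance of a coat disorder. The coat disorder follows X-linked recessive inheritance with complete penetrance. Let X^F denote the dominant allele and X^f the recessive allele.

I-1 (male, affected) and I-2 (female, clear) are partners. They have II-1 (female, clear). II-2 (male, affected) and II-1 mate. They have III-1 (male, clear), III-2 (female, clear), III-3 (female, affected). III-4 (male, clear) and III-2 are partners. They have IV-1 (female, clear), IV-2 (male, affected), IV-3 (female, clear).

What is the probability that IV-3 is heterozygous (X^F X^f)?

III-4 is clear, so III-4 is X^F Y.
III-2 is clear so carries F and received f from II-2 (X^f Y), so III-2 is X^F X^f.
Their cross gives offspring ratios 1/2 X^F X^F : 1/2 X^F X^f. Conditioning on IV-3 being clear, P(X^F X^f) = 1/2 / 1 = 1/2.

1/2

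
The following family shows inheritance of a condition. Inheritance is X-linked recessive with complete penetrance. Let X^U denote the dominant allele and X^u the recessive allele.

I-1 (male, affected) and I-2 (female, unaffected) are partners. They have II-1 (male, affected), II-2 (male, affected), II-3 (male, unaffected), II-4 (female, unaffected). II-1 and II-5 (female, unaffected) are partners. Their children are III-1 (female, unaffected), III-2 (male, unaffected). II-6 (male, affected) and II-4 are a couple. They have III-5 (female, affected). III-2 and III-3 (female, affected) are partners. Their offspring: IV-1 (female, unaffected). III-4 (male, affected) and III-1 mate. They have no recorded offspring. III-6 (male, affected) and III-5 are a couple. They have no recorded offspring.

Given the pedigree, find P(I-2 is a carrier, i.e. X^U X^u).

1

I-2 is unaffected so carries U and passed u to II-1 (X^u Y), so I-2 is X^U X^u, giving P(X^U X^u) = 1.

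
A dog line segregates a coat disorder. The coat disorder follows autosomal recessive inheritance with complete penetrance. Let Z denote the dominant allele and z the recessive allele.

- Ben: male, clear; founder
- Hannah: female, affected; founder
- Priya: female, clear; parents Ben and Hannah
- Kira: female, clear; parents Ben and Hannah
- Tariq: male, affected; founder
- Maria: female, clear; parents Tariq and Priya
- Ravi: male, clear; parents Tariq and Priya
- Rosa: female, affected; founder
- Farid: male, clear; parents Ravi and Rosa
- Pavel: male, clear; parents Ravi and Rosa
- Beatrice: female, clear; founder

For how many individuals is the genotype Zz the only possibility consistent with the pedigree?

6

Obligate heterozygotes: Priya is clear so carries Z and received z from Hannah (zz), so Priya is Zz; Kira is clear so carries Z and received z from Hannah (zz), so Kira is Zz; Maria is clear so carries Z and received z from Tariq (zz), so Maria is Zz; Ravi is clear so carries Z and received z from Tariq (zz), so Ravi is Zz; Farid is clear so carries Z and received z from Rosa (zz), so Farid is Zz; Pavel is clear so carries Z and received z from Rosa (zz), so Pavel is Zz.
Every other individual is either homozygous by phenotype or has at least one consistent homozygous assignment, so the count is 6.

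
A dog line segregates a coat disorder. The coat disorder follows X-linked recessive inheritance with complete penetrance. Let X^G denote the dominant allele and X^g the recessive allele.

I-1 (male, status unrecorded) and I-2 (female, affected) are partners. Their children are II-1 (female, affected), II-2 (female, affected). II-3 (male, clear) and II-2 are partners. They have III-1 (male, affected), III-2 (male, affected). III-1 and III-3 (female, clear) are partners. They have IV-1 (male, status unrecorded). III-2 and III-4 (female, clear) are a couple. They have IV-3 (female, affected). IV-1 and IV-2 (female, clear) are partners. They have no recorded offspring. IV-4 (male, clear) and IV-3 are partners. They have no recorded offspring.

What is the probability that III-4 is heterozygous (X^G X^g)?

1

III-4 is clear so carries G and passed g to IV-3 (X^g X^g), so III-4 is X^G X^g, giving P(X^G X^g) = 1.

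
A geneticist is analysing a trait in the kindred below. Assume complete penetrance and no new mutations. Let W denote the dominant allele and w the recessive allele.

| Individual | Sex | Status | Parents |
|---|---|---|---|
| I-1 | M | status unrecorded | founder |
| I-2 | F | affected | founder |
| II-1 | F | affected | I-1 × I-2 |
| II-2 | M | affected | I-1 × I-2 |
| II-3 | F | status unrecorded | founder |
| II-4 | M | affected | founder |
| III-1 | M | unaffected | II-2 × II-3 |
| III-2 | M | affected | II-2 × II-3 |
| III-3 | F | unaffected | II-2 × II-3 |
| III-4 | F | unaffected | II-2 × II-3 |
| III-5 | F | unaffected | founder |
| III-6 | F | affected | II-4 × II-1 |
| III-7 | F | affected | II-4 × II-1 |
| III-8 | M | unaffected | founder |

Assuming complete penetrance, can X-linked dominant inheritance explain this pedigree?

No

Under X-linked dominant, III-3 (unaffected, female) cannot arise from II-2 (affected) × II-3 (unrecorded).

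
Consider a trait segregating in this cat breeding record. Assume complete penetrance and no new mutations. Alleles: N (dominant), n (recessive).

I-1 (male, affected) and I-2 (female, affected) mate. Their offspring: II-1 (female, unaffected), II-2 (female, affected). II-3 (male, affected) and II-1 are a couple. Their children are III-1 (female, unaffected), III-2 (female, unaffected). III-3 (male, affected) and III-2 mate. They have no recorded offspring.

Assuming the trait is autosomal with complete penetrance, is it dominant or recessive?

I-1 and I-2 are both affected yet have an unaffected child II-1. Under a recessive model two affected parents are homozygous and every child would be affected, so the trait cannot be recessive.

dominant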